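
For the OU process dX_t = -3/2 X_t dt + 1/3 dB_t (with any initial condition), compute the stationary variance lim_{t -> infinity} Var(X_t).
lim Var(X_t) = 1/27

The OU SDE dX = -theta X dt + sigma dB admits the integrating factor exp(theta t): d(exp(theta t) X_t) = sigma exp(theta t) dB_t. Integrating from 0 to t gives X_t = x_0 * exp(-theta t) + sigma * int_0^t exp(-theta (t-s)) dB_s for any initial x_0. The Itô integral has variance (by the Itô isometry) sigma^2 * int_0^t exp(-2 theta (t - s)) ds = sigma^2 * (1 - exp(-2 theta t)) / (2 theta), independent of x_0.
With theta = 3/2, sigma = 1/3:
  Var(X_t) = (1/3)^2 * (1 - exp(-2*3/2 t)) / (2 * 3/2) = 1/27 - exp(-3*t)/27.
As t -> infinity, exp(-2*3/2 t) -> 0, so the stationary variance is sigma^2 / (2 theta) = 1/27.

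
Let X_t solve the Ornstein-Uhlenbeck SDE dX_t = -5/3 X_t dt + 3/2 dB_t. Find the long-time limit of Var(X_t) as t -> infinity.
lim Var(X_t) = 27/40

The OU SDE dX = -theta X dt + sigma dB admits the integrating factor exp(theta t): d(exp(theta t) X_t) = sigma exp(theta t) dB_t. Integrating from 0 to t gives X_t = x_0 * exp(-theta t) + sigma * int_0^t exp(-theta (t-s)) dB_s for any initial x_0. The Itô integral has variance (by the Itô isometry) sigma^2 * int_0^t exp(-2 theta (t - s)) ds = sigma^2 * (1 - exp(-2 theta t)) / (2 theta), independent of x_0.
With theta = 5/3, sigma = 3/2:
  Var(X_t) = (3/2)^2 * (1 - exp(-2*5/3 t)) / (2 * 5/3) = 27/40 - 27*exp(-10*t/3)/40.
As t -> infinity, exp(-2*5/3 t) -> 0, so the stationary variance is sigma^2 / (2 theta) = 27/40.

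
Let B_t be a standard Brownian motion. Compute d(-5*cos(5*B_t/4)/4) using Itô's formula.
d(-5*cos(5*B_t/4)/4) = (125*cos(5*B_t/4)/128) dt + (25*sin(5*B_t/4)/16) dB_t

Itô's formula for f(B_t) gives d f(B_t) = f'(B_t) dB_t + (1/2) f''(B_t) dt. Compute derivatives of f(x) = -5*cos(5*x/4)/4:
  f'(x)  = 25*sin(5*x/4)/16
  f''(x) = 125*cos(5*x/4)/64
Substitute x = B_t and multiply the f'' term by 1/2:
  drift     = (1/2) * (125*cos(5*x/4)/64) evaluated at B_t = 125*cos(5*B_t/4)/128
  diffusion = (25*sin(5*x/4)/16) evaluated at B_t = 25*sin(5*B_t/4)/16
Therefore d(-5*cos(5*B_t/4)/4) = (125*cos(5*B_t/4)/128) dt + (25*sin(5*B_t/4)/16) dB_t.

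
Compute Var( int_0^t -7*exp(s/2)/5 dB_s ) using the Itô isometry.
Var = 49*exp(t)/25 - 49/25

The Itô integral of a deterministic integrand f(s) has mean 0 because each increment f(s) * (B_{s+ds} - B_s) has mean 0. By the Itô isometry:
  Var( int_0^t f(s) dB_s ) = E[ (int_0^t f(s) dB_s)^2 ] = int_0^t f(s)^2 ds.
Here f(s) = -7*exp(s/2)/5, so f(s)^2 = 49*exp(s)/25. Integrate:
  int_0^t (49*exp(s)/25) ds = 49*exp(t)/25 - 49/25.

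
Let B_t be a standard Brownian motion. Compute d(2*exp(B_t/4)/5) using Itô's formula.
d(2*exp(B_t/4)/5) = (exp(B_t/4)/80) dt + (exp(B_t/4)/10) dB_t

Itô's formula for f(B_t) gives d f(B_t) = f'(B_t) dB_t + (1/2) f''(B_t) dt. Compute derivatives of f(x) = 2*exp(x/4)/5:
  f'(x)  = exp(x/4)/10
  f''(x) = exp(x/4)/40
Substitute x = B_t and multiply the f'' term by 1/2:
  drift     = (1/2) * (exp(x/4)/40) evaluated at B_t = exp(B_t/4)/80
  diffusion = (exp(x/4)/10) evaluated at B_t = exp(B_t/4)/10
Therefore d(2*exp(B_t/4)/5) = (exp(B_t/4)/80) dt + (exp(B_t/4)/10) dB_t.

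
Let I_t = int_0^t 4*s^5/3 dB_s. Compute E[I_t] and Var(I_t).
E[I_t] = 0; Var(I_t) = 16*t^11/99

The Itô integral of a deterministic integrand f(s) has mean 0 because each increment f(s) * (B_{s+ds} - B_s) has mean 0. By the Itô isometry:
  Var( int_0^t f(s) dB_s ) = E[ (int_0^t f(s) dB_s)^2 ] = int_0^t f(s)^2 ds.
Here f(s) = 4*s^5/3, so f(s)^2 = 16*s^10/9. Integrate:
  int_0^t (16*s^10/9) ds = 16*t^11/99.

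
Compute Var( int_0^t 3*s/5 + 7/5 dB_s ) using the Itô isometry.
Var = t*(3*t^2 + 21*t + 49)/25

The Itô integral of a deterministic integrand f(s) has mean 0 because each increment f(s) * (B_{s+ds} - B_s) has mean 0. By the Itô isometry:
  Var( int_0^t f(s) dB_s ) = E[ (int_0^t f(s) dB_s)^2 ] = int_0^t f(s)^2 ds.
Here f(s) = 3*s/5 + 7/5, so f(s)^2 = (3*s + 7)^2/25. Integrate:
  int_0^t ((3*s + 7)^2/25) ds = t*(3*t^2 + 21*t + 49)/25.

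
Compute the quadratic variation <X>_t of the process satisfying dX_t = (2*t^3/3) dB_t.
<X>_t = 4*t^7/63

For an Itô process dX_t = a(t) dt + b(t) dB_t, the quadratic variation is <X>_t = int_0^t b(s)^2 ds (the drift term does not contribute). Here b(s) = 2*s^3/3, so
  b(s)^2 = 4*s^6/9.
Integrating from 0 to t:
  <X>_t = int_0^t (4*s^6/9) ds = 4*t^7/63.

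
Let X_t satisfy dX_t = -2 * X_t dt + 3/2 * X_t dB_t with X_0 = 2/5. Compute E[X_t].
E[X_t] = 2*exp(-2*t)/5

For GBM dX = mu X dt + sigma X dB with X_0 = x_0, apply Itô to Y = log X: dY = (mu - sigma^2/2) dt + sigma dB, so Y_t = log(x_0) + (mu - sigma^2/2) t + sigma B_t and hence X_t = x_0 * exp((mu - sigma^2/2) t + sigma B_t).
With mu = -2, sigma = 3/2, x_0 = 2/5, this gives:
  X_t = 2/5 * exp((-25/8) * t + (3/2) * B_t).
Since sigma*B_t ~ Normal(0, sigma^2 t), E[exp(sigma*B_t)] = exp(sigma^2 t / 2); so E[X_t] = x_0 * exp((mu - sigma^2/2) t) * exp(sigma^2 t / 2) = x_0 * exp(mu t) = 2*exp(-2*t)/5.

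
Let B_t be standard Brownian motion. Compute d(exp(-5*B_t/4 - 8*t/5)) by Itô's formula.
d(exp(-5*B_t/4 - 8*t/5)) = (-131*exp(-5*B_t/4 - 8*t/5)/160) dt + (-5*exp(-5*B_t/4 - 8*t/5)/4) dB_t

Itô's formula for f(t, x): d f(t, B_t) = (f_t + (1/2) f_xx) dt + f_x dB_t. Compute partials of f(t, x) = exp(-8*t/5 - 5*x/4):
  f_t(t,x)  = -8*exp(-8*t/5 - 5*x/4)/5
  f_x(t,x)  = -5*exp(-8*t/5 - 5*x/4)/4
  f_xx(t,x) = 25*exp(-8*t/5 - 5*x/4)/16
Assemble drift = f_t + (1/2) f_xx = -131*exp(-8*t/5 - 5*x/4)/160 and diffusion = f_x = -5*exp(-8*t/5 - 5*x/4)/4. Substituting x = B_t:
  d(exp(-5*B_t/4 - 8*t/5)) = (-131*exp(-5*B_t/4 - 8*t/5)/160) dt + (-5*exp(-5*B_t/4 - 8*t/5)/4) dB_t.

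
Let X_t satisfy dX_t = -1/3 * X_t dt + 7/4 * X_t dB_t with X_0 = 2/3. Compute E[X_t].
E[X_t] = 2*exp(-t/3)/3

For GBM dX = mu X dt + sigma X dB with X_0 = x_0, apply Itô to Y = log X: dY = (mu - sigma^2/2) dt + sigma dB, so Y_t = log(x_0) + (mu - sigma^2/2) t + sigma B_t and hence X_t = x_0 * exp((mu - sigma^2/2) t + sigma B_t).
With mu = -1/3, sigma = 7/4, x_0 = 2/3, this gives:
  X_t = 2/3 * exp((-179/96) * t + (7/4) * B_t).
Since sigma*B_t ~ Normal(0, sigma^2 t), E[exp(sigma*B_t)] = exp(sigma^2 t / 2); so E[X_t] = x_0 * exp((mu - sigma^2/2) t) * exp(sigma^2 t / 2) = x_0 * exp(mu t) = 2*exp(-t/3)/3.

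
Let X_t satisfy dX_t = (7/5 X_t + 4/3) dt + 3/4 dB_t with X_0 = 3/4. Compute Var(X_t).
Var(X_t) = 45*exp(14*t/5)/224 - 45/224

The variance V(t) = Var(X_t) satisfies V'(t) = 2 a V(t) + c^2 with V(0) = 0 (drift coefficient is linear in X, diffusion is constant). With a = 7/5, c = 3/4, the solution is
  V(t) = (c^2 / (2 a)) * (exp(2 a t) - 1)
       = ((3/4)^2 / (2*(7/5))) * (exp((14/5) t) - 1)
       = 45*exp(14*t/5)/224 - 45/224.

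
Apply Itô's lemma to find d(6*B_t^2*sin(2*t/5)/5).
d(6*B_t^2*sin(2*t/5)/5) = (12*B_t^2*cos(2*t/5)/25 + 6*sin(2*t/5)/5) dt + (12*B_t*sin(2*t/5)/5) dB_t

Itô's formula for f(t, x): d f(t, B_t) = (f_t + (1/2) f_xx) dt + f_x dB_t. Compute partials of f(t, x) = 6*x^2*sin(2*t/5)/5:
  f_t(t,x)  = 12*x^2*cos(2*t/5)/25
  f_x(t,x)  = 12*x*sin(2*t/5)/5
  f_xx(t,x) = 12*sin(2*t/5)/5
Assemble drift = f_t + (1/2) f_xx = 12*x^2*cos(2*t/5)/25 + 6*sin(2*t/5)/5 and diffusion = f_x = 12*x*sin(2*t/5)/5. Substituting x = B_t:
  d(6*B_t^2*sin(2*t/5)/5) = (12*B_t^2*cos(2*t/5)/25 + 6*sin(2*t/5)/5) dt + (12*B_t*sin(2*t/5)/5) dB_t.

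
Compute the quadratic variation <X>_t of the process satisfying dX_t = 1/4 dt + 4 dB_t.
<X>_t = 16*t

For an Itô process dX_t = a(t) dt + b(t) dB_t, the quadratic variation is <X>_t = int_0^t b(s)^2 ds (the drift term does not contribute). Here b(s) = 4, so
  b(s)^2 = 16.
Integrating from 0 to t:
  <X>_t = int_0^t (16) ds = 16*t.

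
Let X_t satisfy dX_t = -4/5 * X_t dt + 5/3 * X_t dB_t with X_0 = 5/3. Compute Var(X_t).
Var(X_t) = (25*exp(25*t/9) - 25)*exp(-8*t/5)/9

For GBM dX = mu X dt + sigma X dB with X_0 = x_0, apply Itô to Y = log X: dY = (mu - sigma^2/2) dt + sigma dB, so Y_t = log(x_0) + (mu - sigma^2/2) t + sigma B_t and hence X_t = x_0 * exp((mu - sigma^2/2) t + sigma B_t).
With mu = -4/5, sigma = 5/3, x_0 = 5/3, this gives:
  X_t = 5/3 * exp((-197/90) * t + (5/3) * B_t).
Since sigma*B_t ~ Normal(0, sigma^2 t), E[exp(sigma*B_t)] = exp(sigma^2 t / 2); so E[X_t] = x_0 * exp((mu - sigma^2/2) t) * exp(sigma^2 t / 2) = x_0 * exp(mu t) = 5*exp(-4*t/5)/3.
Var(X_t) = E[X_t^2] - (E[X_t])^2 = x_0^2 * exp(2 mu t) * (exp(sigma^2 t) - 1) = (25*exp(25*t/9) - 25)*exp(-8*t/5)/9.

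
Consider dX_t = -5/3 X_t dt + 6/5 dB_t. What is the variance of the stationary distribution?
lim Var(X_t) = 54/125

The OU SDE dX = -theta X dt + sigma dB admits the integrating factor exp(theta t): d(exp(theta t) X_t) = sigma exp(theta t) dB_t. Integrating from 0 to t gives X_t = x_0 * exp(-theta t) + sigma * int_0^t exp(-theta (t-s)) dB_s for any initial x_0. The Itô integral has variance (by the Itô isometry) sigma^2 * int_0^t exp(-2 theta (t - s)) ds = sigma^2 * (1 - exp(-2 theta t)) / (2 theta), independent of x_0.
With theta = 5/3, sigma = 6/5:
  Var(X_t) = (6/5)^2 * (1 - exp(-2*5/3 t)) / (2 * 5/3) = 54/125 - 54*exp(-10*t/3)/125.
As t -> infinity, exp(-2*5/3 t) -> 0, so the stationary variance is sigma^2 / (2 theta) = 54/125.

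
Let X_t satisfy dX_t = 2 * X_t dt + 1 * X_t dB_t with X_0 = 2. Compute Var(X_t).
Var(X_t) = 4*(exp(t) - 1)*exp(4*t)

For GBM dX = mu X dt + sigma X dB with X_0 = x_0, apply Itô to Y = log X: dY = (mu - sigma^2/2) dt + sigma dB, so Y_t = log(x_0) + (mu - sigma^2/2) t + sigma B_t and hence X_t = x_0 * exp((mu - sigma^2/2) t + sigma B_t).
With mu = 2, sigma = 1, x_0 = 2, this gives:
  X_t = 2 * exp((3/2) * t + (1) * B_t).
Since sigma*B_t ~ Normal(0, sigma^2 t), E[exp(sigma*B_t)] = exp(sigma^2 t / 2); so E[X_t] = x_0 * exp((mu - sigma^2/2) t) * exp(sigma^2 t / 2) = x_0 * exp(mu t) = 2*exp(2*t).
Var(X_t) = E[X_t^2] - (E[X_t])^2 = x_0^2 * exp(2 mu t) * (exp(sigma^2 t) - 1) = 4*(exp(t) - 1)*exp(4*t).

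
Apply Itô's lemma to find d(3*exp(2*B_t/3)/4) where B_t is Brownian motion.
d(3*exp(2*B_t/3)/4) = (exp(2*B_t/3)/6) dt + (exp(2*B_t/3)/2) dB_t

Itô's formula for f(B_t) gives d f(B_t) = f'(B_t) dB_t + (1/2) f''(B_t) dt. Compute derivatives of f(x) = 3*exp(2*x/3)/4:
  f'(x)  = exp(2*x/3)/2
  f''(x) = exp(2*x/3)/3
Substitute x = B_t and multiply the f'' term by 1/2:
  drift     = (1/2) * (exp(2*x/3)/3) evaluated at B_t = exp(2*B_t/3)/6
  diffusion = (exp(2*x/3)/2) evaluated at B_t = exp(2*B_t/3)/2
Therefore d(3*exp(2*B_t/3)/4) = (exp(2*B_t/3)/6) dt + (exp(2*B_t/3)/2) dB_t.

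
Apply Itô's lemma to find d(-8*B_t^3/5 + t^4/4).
d(-8*B_t^3/5 + t^4/4) = (-24*B_t/5 + t^3) dt + (-24*B_t^2/5) dB_t

Itô's formula for f(t, x): d f(t, B_t) = (f_t + (1/2) f_xx) dt + f_x dB_t. Compute partials of f(t, x) = t^4/4 - 8*x^3/5:
  f_t(t,x)  = t^3
  f_x(t,x)  = -24*x^2/5
  f_xx(t,x) = -48*x/5
Assemble drift = f_t + (1/2) f_xx = t^3 - 24*x/5 and diffusion = f_x = -24*x^2/5. Substituting x = B_t:
  d(-8*B_t^3/5 + t^4/4) = (-24*B_t/5 + t^3) dt + (-24*B_t^2/5) dB_t.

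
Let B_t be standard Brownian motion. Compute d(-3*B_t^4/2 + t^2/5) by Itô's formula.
d(-3*B_t^4/2 + t^2/5) = (-9*B_t^2 + 2*t/5) dt + (-6*B_t^3) dB_t

Itô's formula for f(t, x): d f(t, B_t) = (f_t + (1/2) f_xx) dt + f_x dB_t. Compute partials of f(t, x) = t^2/5 - 3*x^4/2:
  f_t(t,x)  = 2*t/5
  f_x(t,x)  = -6*x^3
  f_xx(t,x) = -18*x^2
Assemble drift = f_t + (1/2) f_xx = 2*t/5 - 9*x^2 and diffusion = f_x = -6*x^3. Substituting x = B_t:
  d(-3*B_t^4/2 + t^2/5) = (-9*B_t^2 + 2*t/5) dt + (-6*B_t^3) dB_t.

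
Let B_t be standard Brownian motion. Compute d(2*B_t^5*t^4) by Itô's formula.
d(2*B_t^5*t^4) = (B_t^3*t^3*(8*B_t^2 + 20*t)) dt + (10*B_t^4*t^4) dB_t

Itô's formula for f(t, x): d f(t, B_t) = (f_t + (1/2) f_xx) dt + f_x dB_t. Compute partials of f(t, x) = 2*t^4*x^5:
  f_t(t,x)  = 8*t^3*x^5
  f_x(t,x)  = 10*t^4*x^4
  f_xx(t,x) = 40*t^4*x^3
Assemble drift = f_t + (1/2) f_xx = t^3*x^3*(20*t + 8*x^2) and diffusion = f_x = 10*t^4*x^4. Substituting x = B_t:
  d(2*B_t^5*t^4) = (B_t^3*t^3*(8*B_t^2 + 20*t)) dt + (10*B_t^4*t^4) dB_t.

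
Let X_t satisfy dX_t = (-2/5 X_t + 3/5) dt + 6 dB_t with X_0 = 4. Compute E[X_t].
E[X_t] = 3/2 + 5*exp(-2*t/5)/2

Taking expectations and using E[dB_t] = 0, the mean m(t) = E[X_t] satisfies the ODE m'(t) = a m(t) + b with m(0) = x_0. With a = -2/5, b = 3/5, x_0 = 4, the solution is
  m(t) = x_0 * exp(a t) + (b/a) * (exp(a t) - 1)
       = 4 * exp((-2/5) t) + ((3/5)/(-2/5)) * (exp((-2/5) t) - 1)
       = 3/2 + 5*exp(-2*t/5)/2.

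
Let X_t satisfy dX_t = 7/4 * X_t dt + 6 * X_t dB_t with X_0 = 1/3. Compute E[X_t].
E[X_t] = exp(7*t/4)/3

For GBM dX = mu X dt + sigma X dB with X_0 = x_0, apply Itô to Y = log X: dY = (mu - sigma^2/2) dt + sigma dB, so Y_t = log(x_0) + (mu - sigma^2/2) t + sigma B_t and hence X_t = x_0 * exp((mu - sigma^2/2) t + sigma B_t).
With mu = 7/4, sigma = 6, x_0 = 1/3, this gives:
  X_t = 1/3 * exp((-65/4) * t + (6) * B_t).
Since sigma*B_t ~ Normal(0, sigma^2 t), E[exp(sigma*B_t)] = exp(sigma^2 t / 2); so E[X_t] = x_0 * exp((mu - sigma^2/2) t) * exp(sigma^2 t / 2) = x_0 * exp(mu t) = exp(7*t/4)/3.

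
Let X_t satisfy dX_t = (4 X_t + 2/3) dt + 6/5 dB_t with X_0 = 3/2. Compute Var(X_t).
Var(X_t) = 9*exp(8*t)/50 - 9/50

The variance V(t) = Var(X_t) satisfies V'(t) = 2 a V(t) + c^2 with V(0) = 0 (drift coefficient is linear in X, diffusion is constant). With a = 4, c = 6/5, the solution is
  V(t) = (c^2 / (2 a)) * (exp(2 a t) - 1)
       = ((6/5)^2 / (2*4)) * (exp(8 t) - 1)
       = 9*exp(8*t)/50 - 9/50.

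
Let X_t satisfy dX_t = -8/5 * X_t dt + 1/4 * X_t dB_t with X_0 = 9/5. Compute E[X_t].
E[X_t] = 9*exp(-8*t/5)/5

For GBM dX = mu X dt + sigma X dB with X_0 = x_0, apply Itô to Y = log X: dY = (mu - sigma^2/2) dt + sigma dB, so Y_t = log(x_0) + (mu - sigma^2/2) t + sigma B_t and hence X_t = x_0 * exp((mu - sigma^2/2) t + sigma B_t).
With mu = -8/5, sigma = 1/4, x_0 = 9/5, this gives:
  X_t = 9/5 * exp((-261/160) * t + (1/4) * B_t).
Since sigma*B_t ~ Normal(0, sigma^2 t), E[exp(sigma*B_t)] = exp(sigma^2 t / 2); so E[X_t] = x_0 * exp((mu - sigma^2/2) t) * exp(sigma^2 t / 2) = x_0 * exp(mu t) = 9*exp(-8*t/5)/5.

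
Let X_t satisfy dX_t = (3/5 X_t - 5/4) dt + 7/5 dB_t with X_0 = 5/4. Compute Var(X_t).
Var(X_t) = 49*exp(6*t/5)/30 - 49/30

The variance V(t) = Var(X_t) satisfies V'(t) = 2 a V(t) + c^2 with V(0) = 0 (drift coefficient is linear in X, diffusion is constant). With a = 3/5, c = 7/5, the solution is
  V(t) = (c^2 / (2 a)) * (exp(2 a t) - 1)
       = ((7/5)^2 / (2*(3/5))) * (exp((6/5) t) - 1)
       = 49*exp(6*t/5)/30 - 49/30.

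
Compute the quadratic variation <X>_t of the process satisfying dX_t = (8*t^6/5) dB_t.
<X>_t = 64*t^13/325

For an Itô process dX_t = a(t) dt + b(t) dB_t, the quadratic variation is <X>_t = int_0^t b(s)^2 ds (the drift term does not contribute). Here b(s) = 8*s^6/5, so
  b(s)^2 = 64*s^12/25.
Integrating from 0 to t:
  <X>_t = int_0^t (64*s^12/25) ds = 64*t^13/325.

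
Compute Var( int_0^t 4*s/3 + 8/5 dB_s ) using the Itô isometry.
Var = 16*t*(25*t^2 + 90*t + 108)/675

The Itô integral of a deterministic integrand f(s) has mean 0 because each increment f(s) * (B_{s+ds} - B_s) has mean 0. By the Itô isometry:
  Var( int_0^t f(s) dB_s ) = E[ (int_0^t f(s) dB_s)^2 ] = int_0^t f(s)^2 ds.
Here f(s) = 4*s/3 + 8/5, so f(s)^2 = 16*(5*s + 6)^2/225. Integrate:
  int_0^t (16*(5*s + 6)^2/225) ds = 16*t*(25*t^2 + 90*t + 108)/675.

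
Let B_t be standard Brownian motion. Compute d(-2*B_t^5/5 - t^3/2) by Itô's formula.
d(-2*B_t^5/5 - t^3/2) = (-4*B_t^3 - 3*t^2/2) dt + (-2*B_t^4) dB_t

Itô's formula for f(t, x): d f(t, B_t) = (f_t + (1/2) f_xx) dt + f_x dB_t. Compute partials of f(t, x) = -t^3/2 - 2*x^5/5:
  f_t(t,x)  = -3*t^2/2
  f_x(t,x)  = -2*x^4
  f_xx(t,x) = -8*x^3
Assemble drift = f_t + (1/2) f_xx = -3*t^2/2 - 4*x^3 and diffusion = f_x = -2*x^4. Substituting x = B_t:
  d(-2*B_t^5/5 - t^3/2) = (-4*B_t^3 - 3*t^2/2) dt + (-2*B_t^4) dB_t.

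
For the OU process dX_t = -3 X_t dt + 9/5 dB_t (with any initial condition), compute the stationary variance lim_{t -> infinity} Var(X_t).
lim Var(X_t) = 27/50

The OU SDE dX = -theta X dt + sigma dB admits the integrating factor exp(theta t): d(exp(theta t) X_t) = sigma exp(theta t) dB_t. Integrating from 0 to t gives X_t = x_0 * exp(-theta t) + sigma * int_0^t exp(-theta (t-s)) dB_s for any initial x_0. The Itô integral has variance (by the Itô isometry) sigma^2 * int_0^t exp(-2 theta (t - s)) ds = sigma^2 * (1 - exp(-2 theta t)) / (2 theta), independent of x_0.
With theta = 3, sigma = 9/5:
  Var(X_t) = (9/5)^2 * (1 - exp(-2*3 t)) / (2 * 3) = 27/50 - 27*exp(-6*t)/50.
As t -> infinity, exp(-2*3 t) -> 0, so the stationary variance is sigma^2 / (2 theta) = 27/50.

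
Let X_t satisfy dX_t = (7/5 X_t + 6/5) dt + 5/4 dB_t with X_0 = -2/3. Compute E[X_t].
E[X_t] = 4*exp(7*t/5)/21 - 6/7

Taking expectations and using E[dB_t] = 0, the mean m(t) = E[X_t] satisfies the ODE m'(t) = a m(t) + b with m(0) = x_0. With a = 7/5, b = 6/5, x_0 = -2/3, the solution is
  m(t) = x_0 * exp(a t) + (b/a) * (exp(a t) - 1)
       = (-2/3) * exp((7/5) t) + ((6/5)/(7/5)) * (exp((7/5) t) - 1)
       = 4*exp(7*t/5)/21 - 6/7.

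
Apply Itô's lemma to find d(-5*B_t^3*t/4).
d(-5*B_t^3*t/4) = (5*B_t*(-B_t^2 - 3*t)/4) dt + (-15*B_t^2*t/4) dB_t

Itô's formula for f(t, x): d f(t, B_t) = (f_t + (1/2) f_xx) dt + f_x dB_t. Compute partials of f(t, x) = -5*t*x^3/4:
  f_t(t,x)  = -5*x^3/4
  f_x(t,x)  = -15*t*x^2/4
  f_xx(t,x) = -15*t*x/2
Assemble drift = f_t + (1/2) f_xx = 5*x*(-3*t - x^2)/4 and diffusion = f_x = -15*t*x^2/4. Substituting x = B_t:
  d(-5*B_t^3*t/4) = (5*B_t*(-B_t^2 - 3*t)/4) dt + (-15*B_t^2*t/4) dB_t.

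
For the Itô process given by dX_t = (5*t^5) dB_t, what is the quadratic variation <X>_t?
<X>_t = 25*t^11/11

For an Itô process dX_t = a(t) dt + b(t) dB_t, the quadratic variation is <X>_t = int_0^t b(s)^2 ds (the drift term does not contribute). Here b(s) = 5*s^5, so
  b(s)^2 = 25*s^10.
Integrating from 0 to t:
  <X>_t = int_0^t (25*s^10) ds = 25*t^11/11.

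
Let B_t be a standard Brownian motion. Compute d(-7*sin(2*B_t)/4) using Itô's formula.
d(-7*sin(2*B_t)/4) = (7*sin(2*B_t)/2) dt + (-7*cos(2*B_t)/2) dB_t

Itô's formula for f(B_t) gives d f(B_t) = f'(B_t) dB_t + (1/2) f''(B_t) dt. Compute derivatives of f(x) = -7*sin(2*x)/4:
  f'(x)  = -7*cos(2*x)/2
  f''(x) = 7*sin(2*x)
Substitute x = B_t and multiply the f'' term by 1/2:
  drift     = (1/2) * (7*sin(2*x)) evaluated at B_t = 7*sin(2*B_t)/2
  diffusion = (-7*cos(2*x)/2) evaluated at B_t = -7*cos(2*B_t)/2
Therefore d(-7*sin(2*B_t)/4) = (7*sin(2*B_t)/2) dt + (-7*cos(2*B_t)/2) dB_t.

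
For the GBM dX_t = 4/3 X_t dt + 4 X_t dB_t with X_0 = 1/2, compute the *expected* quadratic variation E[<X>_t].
E[<X>_t] = 3*exp(56*t/3)/14 - 3/14

<X>_t = int_0^t (4 * X_s)^2 ds. Taking expectation inside the integral: E[<X>_t] = 4^2 * int_0^t E[X_s^2] ds. For GBM, E[X_s^2] = x_0^2 * exp((2 mu + sigma^2) s). Integrating:
  E[<X>_t] = 4^2 * (1/2)^2 * (exp((2*(4/3) + 4^2) t) - 1) / (2*(4/3) + 4^2)
           = 4^2 * (1/2)^2 * (exp((56/3) t) - 1) / (56/3) = 3*exp(56*t/3)/14 - 3/14.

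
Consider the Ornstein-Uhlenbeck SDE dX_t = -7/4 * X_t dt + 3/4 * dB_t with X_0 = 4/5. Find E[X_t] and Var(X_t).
E[X_t] = 4*exp(-7*t/4)/5; Var(X_t) = 9/56 - 9*exp(-7*t/2)/56

The OU SDE dX = -theta X dt + sigma dB admits the integrating factor exp(theta t): d(exp(theta t) X_t) = sigma exp(theta t) dB_t. Integrating from 0 to t:
  X_t = x_0 * exp(-theta t) + sigma * int_0^t exp(-theta (t-s)) dB_s.
The Itô integral has mean 0 and (by the Itô isometry) variance sigma^2 * int_0^t exp(-2 theta (t - s)) ds = sigma^2 * (1 - exp(-2 theta t)) / (2 theta).
With theta = 7/4, sigma = 3/4, x_0 = 4/5:
  E[X_t] = 4/5 * exp(-7/4 t) = 4*exp(-7*t/4)/5
  Var(X_t) = (3/4)^2 * (1 - exp(-2*7/4 t)) / (2 * 7/4) = 9/56 - 9*exp(-7*t/2)/56.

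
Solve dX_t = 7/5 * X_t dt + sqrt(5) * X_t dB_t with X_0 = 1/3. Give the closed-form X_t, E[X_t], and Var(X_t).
X_t = 1/3 * exp((-11/10) t + (sqrt(5)) B_t); E[X_t] = exp(7*t/5)/3; Var(X_t) = (exp(5*t) - 1)*exp(14*t/5)/9

For GBM dX = mu X dt + sigma X dB with X_0 = x_0, apply Itô to Y = log X: dY = (mu - sigma^2/2) dt + sigma dB, so Y_t = log(x_0) + (mu - sigma^2/2) t + sigma B_t and hence X_t = x_0 * exp((mu - sigma^2/2) t + sigma B_t).
With mu = 7/5, sigma = sqrt(5), x_0 = 1/3, this gives:
  X_t = 1/3 * exp((-11/10) * t + (sqrt(5)) * B_t).
Since sigma*B_t ~ Normal(0, sigma^2 t), E[exp(sigma*B_t)] = exp(sigma^2 t / 2); so E[X_t] = x_0 * exp((mu - sigma^2/2) t) * exp(sigma^2 t / 2) = x_0 * exp(mu t) = exp(7*t/5)/3.
Var(X_t) = E[X_t^2] - (E[X_t])^2 = x_0^2 * exp(2 mu t) * (exp(sigma^2 t) - 1) = (exp(5*t) - 1)*exp(14*t/5)/9.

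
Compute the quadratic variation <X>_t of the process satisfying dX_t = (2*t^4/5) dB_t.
<X>_t = 4*t^9/225

For an Itô process dX_t = a(t) dt + b(t) dB_t, the quadratic variation is <X>_t = int_0^t b(s)^2 ds (the drift term does not contribute). Here b(s) = 2*s^4/5, so
  b(s)^2 = 4*s^8/25.
Integrating from 0 to t:
  <X>_t = int_0^t (4*s^8/25) ds = 4*t^9/225.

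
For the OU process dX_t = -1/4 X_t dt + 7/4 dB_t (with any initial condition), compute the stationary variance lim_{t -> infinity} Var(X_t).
lim Var(X_t) = 49/8

The OU SDE dX = -theta X dt + sigma dB admits the integrating factor exp(theta t): d(exp(theta t) X_t) = sigma exp(theta t) dB_t. Integrating from 0 to t gives X_t = x_0 * exp(-theta t) + sigma * int_0^t exp(-theta (t-s)) dB_s for any initial x_0. The Itô integral has variance (by the Itô isometry) sigma^2 * int_0^t exp(-2 theta (t - s)) ds = sigma^2 * (1 - exp(-2 theta t)) / (2 theta), independent of x_0.
With theta = 1/4, sigma = 7/4:
  Var(X_t) = (7/4)^2 * (1 - exp(-2*1/4 t)) / (2 * 1/4) = 49/8 - 49*exp(-t/2)/8.
As t -> infinity, exp(-2*1/4 t) -> 0, so the stationary variance is sigma^2 / (2 theta) = 49/8.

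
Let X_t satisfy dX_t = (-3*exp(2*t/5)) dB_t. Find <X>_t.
<X>_t = 45*exp(4*t/5)/4 - 45/4

For an Itô process dX_t = a(t) dt + b(t) dB_t, the quadratic variation is <X>_t = int_0^t b(s)^2 ds (the drift term does not contribute). Here b(s) = -3*exp(2*s/5), so
  b(s)^2 = 9*exp(4*s/5).
Integrating from 0 to t:
  <X>_t = int_0^t (9*exp(4*s/5)) ds = 45*exp(4*t/5)/4 - 45/4.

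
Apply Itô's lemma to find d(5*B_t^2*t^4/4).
d(5*B_t^2*t^4/4) = (5*t^3*(4*B_t^2 + t)/4) dt + (5*B_t*t^4/2) dB_t

Itô's formula for f(t, x): d f(t, B_t) = (f_t + (1/2) f_xx) dt + f_x dB_t. Compute partials of f(t, x) = 5*t^4*x^2/4:
  f_t(t,x)  = 5*t^3*x^2
  f_x(t,x)  = 5*t^4*x/2
  f_xx(t,x) = 5*t^4/2
Assemble drift = f_t + (1/2) f_xx = 5*t^3*(t + 4*x^2)/4 and diffusion = f_x = 5*t^4*x/2. Substituting x = B_t:
  d(5*B_t^2*t^4/4) = (5*t^3*(4*B_t^2 + t)/4) dt + (5*B_t*t^4/2) dB_t.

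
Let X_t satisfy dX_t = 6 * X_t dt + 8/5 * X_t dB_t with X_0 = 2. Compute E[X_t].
E[X_t] = 2*exp(6*t)

For GBM dX = mu X dt + sigma X dB with X_0 = x_0, apply Itô to Y = log X: dY = (mu - sigma^2/2) dt + sigma dB, so Y_t = log(x_0) + (mu - sigma^2/2) t + sigma B_t and hence X_t = x_0 * exp((mu - sigma^2/2) t + sigma B_t).
With mu = 6, sigma = 8/5, x_0 = 2, this gives:
  X_t = 2 * exp((118/25) * t + (8/5) * B_t).
Since sigma*B_t ~ Normal(0, sigma^2 t), E[exp(sigma*B_t)] = exp(sigma^2 t / 2); so E[X_t] = x_0 * exp((mu - sigma^2/2) t) * exp(sigma^2 t / 2) = x_0 * exp(mu t) = 2*exp(6*t).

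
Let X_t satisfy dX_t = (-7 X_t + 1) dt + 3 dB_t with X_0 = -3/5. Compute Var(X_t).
Var(X_t) = 9/14 - 9*exp(-14*t)/14

The variance V(t) = Var(X_t) satisfies V'(t) = 2 a V(t) + c^2 with V(0) = 0 (drift coefficient is linear in X, diffusion is constant). With a = -7, c = 3, the solution is
  V(t) = (c^2 / (2 a)) * (exp(2 a t) - 1)
       = (3^2 / (2*(-7))) * (exp((-14) t) - 1)
       = 9/14 - 9*exp(-14*t)/14.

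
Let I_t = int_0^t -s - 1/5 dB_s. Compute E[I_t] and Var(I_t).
E[I_t] = 0; Var(I_t) = t*(25*t^2 + 15*t + 3)/75

The Itô integral of a deterministic integrand f(s) has mean 0 because each increment f(s) * (B_{s+ds} - B_s) has mean 0. By the Itô isometry:
  Var( int_0^t f(s) dB_s ) = E[ (int_0^t f(s) dB_s)^2 ] = int_0^t f(s)^2 ds.
Here f(s) = -s - 1/5, so f(s)^2 = (5*s + 1)^2/25. Integrate:
  int_0^t ((5*s + 1)^2/25) ds = t*(25*t^2 + 15*t + 3)/75.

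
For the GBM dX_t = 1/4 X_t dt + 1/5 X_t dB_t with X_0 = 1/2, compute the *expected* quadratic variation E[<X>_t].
E[<X>_t] = exp(27*t/50)/54 - 1/54

<X>_t = int_0^t ((1/5) * X_s)^2 ds. Taking expectation inside the integral: E[<X>_t] = (1/5)^2 * int_0^t E[X_s^2] ds. For GBM, E[X_s^2] = x_0^2 * exp((2 mu + sigma^2) s). Integrating:
  E[<X>_t] = (1/5)^2 * (1/2)^2 * (exp((2*(1/4) + (1/5)^2) t) - 1) / (2*(1/4) + (1/5)^2)
           = (1/5)^2 * (1/2)^2 * (exp((27/50) t) - 1) / (27/50) = exp(27*t/50)/54 - 1/54.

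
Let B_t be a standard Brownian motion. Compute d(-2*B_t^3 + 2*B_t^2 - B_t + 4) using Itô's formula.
d(-2*B_t^3 + 2*B_t^2 - B_t + 4) = (2 - 6*B_t) dt + (-6*B_t^2 + 4*B_t - 1) dB_t

Itô's formula for f(B_t) gives d f(B_t) = f'(B_t) dB_t + (1/2) f''(B_t) dt. Compute derivatives of f(x) = -2*x^3 + 2*x^2 - x + 4:
  f'(x)  = -6*x^2 + 4*x - 1
  f''(x) = 4 - 12*x
Substitute x = B_t and multiply the f'' term by 1/2:
  drift     = (1/2) * (4 - 12*x) evaluated at B_t = 2 - 6*B_t
  diffusion = (-6*x^2 + 4*x - 1) evaluated at B_t = -6*B_t^2 + 4*B_t - 1
Therefore d(-2*B_t^3 + 2*B_t^2 - B_t + 4) = (2 - 6*B_t) dt + (-6*B_t^2 + 4*B_t - 1) dB_t.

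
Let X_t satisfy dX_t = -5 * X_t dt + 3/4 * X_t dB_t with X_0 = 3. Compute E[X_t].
E[X_t] = 3*exp(-5*t)

For GBM dX = mu X dt + sigma X dB with X_0 = x_0, apply Itô to Y = log X: dY = (mu - sigma^2/2) dt + sigma dB, so Y_t = log(x_0) + (mu - sigma^2/2) t + sigma B_t and hence X_t = x_0 * exp((mu - sigma^2/2) t + sigma B_t).
With mu = -5, sigma = 3/4, x_0 = 3, this gives:
  X_t = 3 * exp((-169/32) * t + (3/4) * B_t).
Since sigma*B_t ~ Normal(0, sigma^2 t), E[exp(sigma*B_t)] = exp(sigma^2 t / 2); so E[X_t] = x_0 * exp((mu - sigma^2/2) t) * exp(sigma^2 t / 2) = x_0 * exp(mu t) = 3*exp(-5*t).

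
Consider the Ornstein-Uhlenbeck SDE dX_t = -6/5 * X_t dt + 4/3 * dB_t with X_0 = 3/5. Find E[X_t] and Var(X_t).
E[X_t] = 3*exp(-6*t/5)/5; Var(X_t) = 20/27 - 20*exp(-12*t/5)/27

The OU SDE dX = -theta X dt + sigma dB admits the integrating factor exp(theta t): d(exp(theta t) X_t) = sigma exp(theta t) dB_t. Integrating from 0 to t:
  X_t = x_0 * exp(-theta t) + sigma * int_0^t exp(-theta (t-s)) dB_s.
The Itô integral has mean 0 and (by the Itô isometry) variance sigma^2 * int_0^t exp(-2 theta (t - s)) ds = sigma^2 * (1 - exp(-2 theta t)) / (2 theta).
With theta = 6/5, sigma = 4/3, x_0 = 3/5:
  E[X_t] = 3/5 * exp(-6/5 t) = 3*exp(-6*t/5)/5
  Var(X_t) = (4/3)^2 * (1 - exp(-2*6/5 t)) / (2 * 6/5) = 20/27 - 20*exp(-12*t/5)/27.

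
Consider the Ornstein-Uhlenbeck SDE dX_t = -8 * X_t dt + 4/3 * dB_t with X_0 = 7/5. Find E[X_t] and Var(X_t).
E[X_t] = 7*exp(-8*t)/5; Var(X_t) = 1/9 - exp(-16*t)/9

The OU SDE dX = -theta X dt + sigma dB admits the integrating factor exp(theta t): d(exp(theta t) X_t) = sigma exp(theta t) dB_t. Integrating from 0 to t:
  X_t = x_0 * exp(-theta t) + sigma * int_0^t exp(-theta (t-s)) dB_s.
The Itô integral has mean 0 and (by the Itô isometry) variance sigma^2 * int_0^t exp(-2 theta (t - s)) ds = sigma^2 * (1 - exp(-2 theta t)) / (2 theta).
With theta = 8, sigma = 4/3, x_0 = 7/5:
  E[X_t] = 7/5 * exp(-8 t) = 7*exp(-8*t)/5
  Var(X_t) = (4/3)^2 * (1 - exp(-2*8 t)) / (2 * 8) = 1/9 - exp(-16*t)/9.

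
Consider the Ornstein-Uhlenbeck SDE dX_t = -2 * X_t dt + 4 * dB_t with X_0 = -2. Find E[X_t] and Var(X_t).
E[X_t] = -2*exp(-2*t); Var(X_t) = 4 - 4*exp(-4*t)

The OU SDE dX = -theta X dt + sigma dB admits the integrating factor exp(theta t): d(exp(theta t) X_t) = sigma exp(theta t) dB_t. Integrating from 0 to t:
  X_t = x_0 * exp(-theta t) + sigma * int_0^t exp(-theta (t-s)) dB_s.
The Itô integral has mean 0 and (by the Itô isometry) variance sigma^2 * int_0^t exp(-2 theta (t - s)) ds = sigma^2 * (1 - exp(-2 theta t)) / (2 theta).
With theta = 2, sigma = 4, x_0 = -2:
  E[X_t] = -2 * exp(-2 t) = -2*exp(-2*t)
  Var(X_t) = (4)^2 * (1 - exp(-2*2 t)) / (2 * 2) = 4 - 4*exp(-4*t).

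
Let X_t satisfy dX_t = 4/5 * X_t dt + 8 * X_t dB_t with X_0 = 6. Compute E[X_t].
E[X_t] = 6*exp(4*t/5)

For GBM dX = mu X dt + sigma X dB with X_0 = x_0, apply Itô to Y = log X: dY = (mu - sigma^2/2) dt + sigma dB, so Y_t = log(x_0) + (mu - sigma^2/2) t + sigma B_t and hence X_t = x_0 * exp((mu - sigma^2/2) t + sigma B_t).
With mu = 4/5, sigma = 8, x_0 = 6, this gives:
  X_t = 6 * exp((-156/5) * t + (8) * B_t).
Since sigma*B_t ~ Normal(0, sigma^2 t), E[exp(sigma*B_t)] = exp(sigma^2 t / 2); so E[X_t] = x_0 * exp((mu - sigma^2/2) t) * exp(sigma^2 t / 2) = x_0 * exp(mu t) = 6*exp(4*t/5).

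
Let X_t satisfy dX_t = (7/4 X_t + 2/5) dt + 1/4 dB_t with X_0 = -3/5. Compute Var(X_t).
Var(X_t) = exp(7*t/2)/56 - 1/56

The variance V(t) = Var(X_t) satisfies V'(t) = 2 a V(t) + c^2 with V(0) = 0 (drift coefficient is linear in X, diffusion is constant). With a = 7/4, c = 1/4, the solution is
  V(t) = (c^2 / (2 a)) * (exp(2 a t) - 1)
       = ((1/4)^2 / (2*(7/4))) * (exp((7/2) t) - 1)
       = exp(7*t/2)/56 - 1/56.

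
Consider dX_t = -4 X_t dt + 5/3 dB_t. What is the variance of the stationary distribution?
lim Var(X_t) = 25/72

The OU SDE dX = -theta X dt + sigma dB admits the integrating factor exp(theta t): d(exp(theta t) X_t) = sigma exp(theta t) dB_t. Integrating from 0 to t gives X_t = x_0 * exp(-theta t) + sigma * int_0^t exp(-theta (t-s)) dB_s for any initial x_0. The Itô integral has variance (by the Itô isometry) sigma^2 * int_0^t exp(-2 theta (t - s)) ds = sigma^2 * (1 - exp(-2 theta t)) / (2 theta), independent of x_0.
With theta = 4, sigma = 5/3:
  Var(X_t) = (5/3)^2 * (1 - exp(-2*4 t)) / (2 * 4) = 25/72 - 25*exp(-8*t)/72.
As t -> infinity, exp(-2*4 t) -> 0, so the stationary variance is sigma^2 / (2 theta) = 25/72.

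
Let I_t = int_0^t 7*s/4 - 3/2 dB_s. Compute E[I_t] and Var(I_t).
E[I_t] = 0; Var(I_t) = t*(49*t^2 - 126*t + 108)/48

The Itô integral of a deterministic integrand f(s) has mean 0 because each increment f(s) * (B_{s+ds} - B_s) has mean 0. By the Itô isometry:
  Var( int_0^t f(s) dB_s ) = E[ (int_0^t f(s) dB_s)^2 ] = int_0^t f(s)^2 ds.
Here f(s) = 7*s/4 - 3/2, so f(s)^2 = (7*s - 6)^2/16. Integrate:
  int_0^t ((7*s - 6)^2/16) ds = t*(49*t^2 - 126*t + 108)/48.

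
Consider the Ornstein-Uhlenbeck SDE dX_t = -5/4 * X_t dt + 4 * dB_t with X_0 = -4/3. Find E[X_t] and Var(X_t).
E[X_t] = -4*exp(-5*t/4)/3; Var(X_t) = 32/5 - 32*exp(-5*t/2)/5

The OU SDE dX = -theta X dt + sigma dB admits the integrating factor exp(theta t): d(exp(theta t) X_t) = sigma exp(theta t) dB_t. Integrating from 0 to t:
  X_t = x_0 * exp(-theta t) + sigma * int_0^t exp(-theta (t-s)) dB_s.
The Itô integral has mean 0 and (by the Itô isometry) variance sigma^2 * int_0^t exp(-2 theta (t - s)) ds = sigma^2 * (1 - exp(-2 theta t)) / (2 theta).
With theta = 5/4, sigma = 4, x_0 = -4/3:
  E[X_t] = -4/3 * exp(-5/4 t) = -4*exp(-5*t/4)/3
  Var(X_t) = (4)^2 * (1 - exp(-2*5/4 t)) / (2 * 5/4) = 32/5 - 32*exp(-5*t/2)/5.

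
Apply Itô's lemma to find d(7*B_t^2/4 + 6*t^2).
d(7*B_t^2/4 + 6*t^2) = (12*t + 7/4) dt + (7*B_t/2) dB_t

Itô's formula for f(t, x): d f(t, B_t) = (f_t + (1/2) f_xx) dt + f_x dB_t. Compute partials of f(t, x) = 6*t^2 + 7*x^2/4:
  f_t(t,x)  = 12*t
  f_x(t,x)  = 7*x/2
  f_xx(t,x) = 7/2
Assemble drift = f_t + (1/2) f_xx = 12*t + 7/4 and diffusion = f_x = 7*x/2. Substituting x = B_t:
  d(7*B_t^2/4 + 6*t^2) = (12*t + 7/4) dt + (7*B_t/2) dB_t.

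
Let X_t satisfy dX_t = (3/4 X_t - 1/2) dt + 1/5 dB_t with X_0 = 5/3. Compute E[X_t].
E[X_t] = exp(3*t/4) + 2/3

Taking expectations and using E[dB_t] = 0, the mean m(t) = E[X_t] satisfies the ODE m'(t) = a m(t) + b with m(0) = x_0. With a = 3/4, b = -1/2, x_0 = 5/3, the solution is
  m(t) = x_0 * exp(a t) + (b/a) * (exp(a t) - 1)
       = (5/3) * exp((3/4) t) + ((-1/2)/(3/4)) * (exp((3/4) t) - 1)
       = exp(3*t/4) + 2/3.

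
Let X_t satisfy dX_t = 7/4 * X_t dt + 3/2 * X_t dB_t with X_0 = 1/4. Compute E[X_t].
E[X_t] = exp(7*t/4)/4

For GBM dX = mu X dt + sigma X dB with X_0 = x_0, apply Itô to Y = log X: dY = (mu - sigma^2/2) dt + sigma dB, so Y_t = log(x_0) + (mu - sigma^2/2) t + sigma B_t and hence X_t = x_0 * exp((mu - sigma^2/2) t + sigma B_t).
With mu = 7/4, sigma = 3/2, x_0 = 1/4, this gives:
  X_t = 1/4 * exp((5/8) * t + (3/2) * B_t).
Since sigma*B_t ~ Normal(0, sigma^2 t), E[exp(sigma*B_t)] = exp(sigma^2 t / 2); so E[X_t] = x_0 * exp((mu - sigma^2/2) t) * exp(sigma^2 t / 2) = x_0 * exp(mu t) = exp(7*t/4)/4.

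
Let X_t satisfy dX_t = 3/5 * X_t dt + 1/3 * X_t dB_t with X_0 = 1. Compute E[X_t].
E[X_t] = exp(3*t/5)

For GBM dX = mu X dt + sigma X dB with X_0 = x_0, apply Itô to Y = log X: dY = (mu - sigma^2/2) dt + sigma dB, so Y_t = log(x_0) + (mu - sigma^2/2) t + sigma B_t and hence X_t = x_0 * exp((mu - sigma^2/2) t + sigma B_t).
With mu = 3/5, sigma = 1/3, x_0 = 1, this gives:
  X_t = 1 * exp((49/90) * t + (1/3) * B_t).
Since sigma*B_t ~ Normal(0, sigma^2 t), E[exp(sigma*B_t)] = exp(sigma^2 t / 2); so E[X_t] = x_0 * exp((mu - sigma^2/2) t) * exp(sigma^2 t / 2) = x_0 * exp(mu t) = exp(3*t/5).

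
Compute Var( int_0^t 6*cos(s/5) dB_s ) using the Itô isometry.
Var = 18*t + 45*sin(2*t/5)

The Itô integral of a deterministic integrand f(s) has mean 0 because each increment f(s) * (B_{s+ds} - B_s) has mean 0. By the Itô isometry:
  Var( int_0^t f(s) dB_s ) = E[ (int_0^t f(s) dB_s)^2 ] = int_0^t f(s)^2 ds.
Here f(s) = 6*cos(s/5), so f(s)^2 = 36*cos(s/5)^2. Integrate:
  int_0^t (36*cos(s/5)^2) ds = 18*t + 45*sin(2*t/5).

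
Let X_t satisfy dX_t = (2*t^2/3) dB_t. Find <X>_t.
<X>_t = 4*t^5/45

For an Itô process dX_t = a(t) dt + b(t) dB_t, the quadratic variation is <X>_t = int_0^t b(s)^2 ds (the drift term does not contribute). Here b(s) = 2*s^2/3, so
  b(s)^2 = 4*s^4/9.
Integrating from 0 to t:
  <X>_t = int_0^t (4*s^4/9) ds = 4*t^5/45.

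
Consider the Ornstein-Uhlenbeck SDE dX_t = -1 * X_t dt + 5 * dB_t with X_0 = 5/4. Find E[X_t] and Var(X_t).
E[X_t] = 5*exp(-t)/4; Var(X_t) = 25/2 - 25*exp(-2*t)/2

The OU SDE dX = -theta X dt + sigma dB admits the integrating factor exp(theta t): d(exp(theta t) X_t) = sigma exp(theta t) dB_t. Integrating from 0 to t:
  X_t = x_0 * exp(-theta t) + sigma * int_0^t exp(-theta (t-s)) dB_s.
The Itô integral has mean 0 and (by the Itô isometry) variance sigma^2 * int_0^t exp(-2 theta (t - s)) ds = sigma^2 * (1 - exp(-2 theta t)) / (2 theta).
With theta = 1, sigma = 5, x_0 = 5/4:
  E[X_t] = 5/4 * exp(-1 t) = 5*exp(-t)/4
  Var(X_t) = (5)^2 * (1 - exp(-2*1 t)) / (2 * 1) = 25/2 - 25*exp(-2*t)/2.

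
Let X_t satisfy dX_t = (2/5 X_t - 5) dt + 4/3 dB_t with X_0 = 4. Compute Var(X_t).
Var(X_t) = 20*exp(4*t/5)/9 - 20/9

The variance V(t) = Var(X_t) satisfies V'(t) = 2 a V(t) + c^2 with V(0) = 0 (drift coefficient is linear in X, diffusion is constant). With a = 2/5, c = 4/3, the solution is
  V(t) = (c^2 / (2 a)) * (exp(2 a t) - 1)
       = ((4/3)^2 / (2*(2/5))) * (exp((4/5) t) - 1)
       = 20*exp(4*t/5)/9 - 20/9.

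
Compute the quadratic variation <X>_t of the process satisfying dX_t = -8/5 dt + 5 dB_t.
<X>_t = 25*t

For an Itô process dX_t = a(t) dt + b(t) dB_t, the quadratic variation is <X>_t = int_0^t b(s)^2 ds (the drift term does not contribute). Here b(s) = 5, so
  b(s)^2 = 25.
Integrating from 0 to t:
  <X>_t = int_0^t (25) ds = 25*t.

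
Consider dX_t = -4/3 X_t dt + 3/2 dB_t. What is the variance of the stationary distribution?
lim Var(X_t) = 27/32

The OU SDE dX = -theta X dt + sigma dB admits the integrating factor exp(theta t): d(exp(theta t) X_t) = sigma exp(theta t) dB_t. Integrating from 0 to t gives X_t = x_0 * exp(-theta t) + sigma * int_0^t exp(-theta (t-s)) dB_s for any initial x_0. The Itô integral has variance (by the Itô isometry) sigma^2 * int_0^t exp(-2 theta (t - s)) ds = sigma^2 * (1 - exp(-2 theta t)) / (2 theta), independent of x_0.
With theta = 4/3, sigma = 3/2:
  Var(X_t) = (3/2)^2 * (1 - exp(-2*4/3 t)) / (2 * 4/3) = 27/32 - 27*exp(-8*t/3)/32.
As t -> infinity, exp(-2*4/3 t) -> 0, so the stationary variance is sigma^2 / (2 theta) = 27/32.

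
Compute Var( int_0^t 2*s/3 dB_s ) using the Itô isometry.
Var = 4*t^3/27

The Itô integral of a deterministic integrand f(s) has mean 0 because each increment f(s) * (B_{s+ds} - B_s) has mean 0. By the Itô isometry:
  Var( int_0^t f(s) dB_s ) = E[ (int_0^t f(s) dB_s)^2 ] = int_0^t f(s)^2 ds.
Here f(s) = 2*s/3, so f(s)^2 = 4*s^2/9. Integrate:
  int_0^t (4*s^2/9) ds = 4*t^3/27.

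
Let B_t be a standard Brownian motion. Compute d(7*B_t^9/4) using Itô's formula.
d(7*B_t^9/4) = (63*B_t^7) dt + (63*B_t^8/4) dB_t

Itô's formula for f(B_t) gives d f(B_t) = f'(B_t) dB_t + (1/2) f''(B_t) dt. Compute derivatives of f(x) = 7*x^9/4:
  f'(x)  = 63*x^8/4
  f''(x) = 126*x^7
Substitute x = B_t and multiply the f'' term by 1/2:
  drift     = (1/2) * (126*x^7) evaluated at B_t = 63*B_t^7
  diffusion = (63*x^8/4) evaluated at B_t = 63*B_t^8/4
Therefore d(7*B_t^9/4) = (63*B_t^7) dt + (63*B_t^8/4) dB_t.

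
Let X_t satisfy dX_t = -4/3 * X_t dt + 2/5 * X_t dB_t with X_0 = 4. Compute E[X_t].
E[X_t] = 4*exp(-4*t/3)

For GBM dX = mu X dt + sigma X dB with X_0 = x_0, apply Itô to Y = log X: dY = (mu - sigma^2/2) dt + sigma dB, so Y_t = log(x_0) + (mu - sigma^2/2) t + sigma B_t and hence X_t = x_0 * exp((mu - sigma^2/2) t + sigma B_t).
With mu = -4/3, sigma = 2/5, x_0 = 4, this gives:
  X_t = 4 * exp((-106/75) * t + (2/5) * B_t).
Since sigma*B_t ~ Normal(0, sigma^2 t), E[exp(sigma*B_t)] = exp(sigma^2 t / 2); so E[X_t] = x_0 * exp((mu - sigma^2/2) t) * exp(sigma^2 t / 2) = x_0 * exp(mu t) = 4*exp(-4*t/3).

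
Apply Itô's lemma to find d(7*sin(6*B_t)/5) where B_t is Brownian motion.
d(7*sin(6*B_t)/5) = (-126*sin(6*B_t)/5) dt + (42*cos(6*B_t)/5) dB_t

Itô's formula for f(B_t) gives d f(B_t) = f'(B_t) dB_t + (1/2) f''(B_t) dt. Compute derivatives of f(x) = 7*sin(6*x)/5:
  f'(x)  = 42*cos(6*x)/5
  f''(x) = -252*sin(6*x)/5
Substitute x = B_t and multiply the f'' term by 1/2:
  drift     = (1/2) * (-252*sin(6*x)/5) evaluated at B_t = -126*sin(6*B_t)/5
  diffusion = (42*cos(6*x)/5) evaluated at B_t = 42*cos(6*B_t)/5
Therefore d(7*sin(6*B_t)/5) = (-126*sin(6*B_t)/5) dt + (42*cos(6*B_t)/5) dB_t.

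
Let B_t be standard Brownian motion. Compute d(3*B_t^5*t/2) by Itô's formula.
d(3*B_t^5*t/2) = (3*B_t^3*(B_t^2 + 10*t)/2) dt + (15*B_t^4*t/2) dB_t

Itô's formula for f(t, x): d f(t, B_t) = (f_t + (1/2) f_xx) dt + f_x dB_t. Compute partials of f(t, x) = 3*t*x^5/2:
  f_t(t,x)  = 3*x^5/2
  f_x(t,x)  = 15*t*x^4/2
  f_xx(t,x) = 30*t*x^3
Assemble drift = f_t + (1/2) f_xx = 3*x^3*(10*t + x^2)/2 and diffusion = f_x = 15*t*x^4/2. Substituting x = B_t:
  d(3*B_t^5*t/2) = (3*B_t^3*(B_t^2 + 10*t)/2) dt + (15*B_t^4*t/2) dB_t.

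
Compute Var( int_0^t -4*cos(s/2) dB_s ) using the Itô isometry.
Var = 8*t + 8*sin(t)

The Itô integral of a deterministic integrand f(s) has mean 0 because each increment f(s) * (B_{s+ds} - B_s) has mean 0. By the Itô isometry:
  Var( int_0^t f(s) dB_s ) = E[ (int_0^t f(s) dB_s)^2 ] = int_0^t f(s)^2 ds.
Here f(s) = -4*cos(s/2), so f(s)^2 = 16*cos(s/2)^2. Integrate:
  int_0^t (16*cos(s/2)^2) ds = 8*t + 8*sin(t).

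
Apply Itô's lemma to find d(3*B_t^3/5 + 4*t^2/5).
d(3*B_t^3/5 + 4*t^2/5) = (9*B_t/5 + 8*t/5) dt + (9*B_t^2/5) dB_t

Itô's formula for f(t, x): d f(t, B_t) = (f_t + (1/2) f_xx) dt + f_x dB_t. Compute partials of f(t, x) = 4*t^2/5 + 3*x^3/5:
  f_t(t,x)  = 8*t/5
  f_x(t,x)  = 9*x^2/5
  f_xx(t,x) = 18*x/5
Assemble drift = f_t + (1/2) f_xx = 8*t/5 + 9*x/5 and diffusion = f_x = 9*x^2/5. Substituting x = B_t:
  d(3*B_t^3/5 + 4*t^2/5) = (9*B_t/5 + 8*t/5) dt + (9*B_t^2/5) dB_t.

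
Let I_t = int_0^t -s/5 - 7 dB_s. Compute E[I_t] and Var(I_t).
E[I_t] = 0; Var(I_t) = t*(t^2 + 105*t + 3675)/75

The Itô integral of a deterministic integrand f(s) has mean 0 because each increment f(s) * (B_{s+ds} - B_s) has mean 0. By the Itô isometry:
  Var( int_0^t f(s) dB_s ) = E[ (int_0^t f(s) dB_s)^2 ] = int_0^t f(s)^2 ds.
Here f(s) = -s/5 - 7, so f(s)^2 = (s + 35)^2/25. Integrate:
  int_0^t ((s + 35)^2/25) ds = t*(t^2 + 105*t + 3675)/75.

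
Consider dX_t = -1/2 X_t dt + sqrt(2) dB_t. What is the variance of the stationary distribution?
lim Var(X_t) = 2

The OU SDE dX = -theta X dt + sigma dB admits the integrating factor exp(theta t): d(exp(theta t) X_t) = sigma exp(theta t) dB_t. Integrating from 0 to t gives X_t = x_0 * exp(-theta t) + sigma * int_0^t exp(-theta (t-s)) dB_s for any initial x_0. The Itô integral has variance (by the Itô isometry) sigma^2 * int_0^t exp(-2 theta (t - s)) ds = sigma^2 * (1 - exp(-2 theta t)) / (2 theta), independent of x_0.
With theta = 1/2, sigma = sqrt(2):
  Var(X_t) = (sqrt(2))^2 * (1 - exp(-2*1/2 t)) / (2 * 1/2) = 2 - 2*exp(-t).
As t -> infinity, exp(-2*1/2 t) -> 0, so the stationary variance is sigma^2 / (2 theta) = 2.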